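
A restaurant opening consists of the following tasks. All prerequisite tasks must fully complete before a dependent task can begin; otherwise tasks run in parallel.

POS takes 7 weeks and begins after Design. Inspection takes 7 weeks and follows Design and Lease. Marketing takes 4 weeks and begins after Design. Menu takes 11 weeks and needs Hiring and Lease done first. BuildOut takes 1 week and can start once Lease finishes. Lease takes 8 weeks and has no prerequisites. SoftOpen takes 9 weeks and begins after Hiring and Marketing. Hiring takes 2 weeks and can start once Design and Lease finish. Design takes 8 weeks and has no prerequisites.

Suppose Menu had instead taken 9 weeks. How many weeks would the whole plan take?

21

Baseline: Lease→Hiring→Menu = 8+2+11 = 21 → 21 weeks.
Menu lies on that path, so at 9 weeks the path becomes 19 weeks.
New critical path: Design→Marketing→SoftOpen = 8+4+9 = 21 ⇒ 21 weeks.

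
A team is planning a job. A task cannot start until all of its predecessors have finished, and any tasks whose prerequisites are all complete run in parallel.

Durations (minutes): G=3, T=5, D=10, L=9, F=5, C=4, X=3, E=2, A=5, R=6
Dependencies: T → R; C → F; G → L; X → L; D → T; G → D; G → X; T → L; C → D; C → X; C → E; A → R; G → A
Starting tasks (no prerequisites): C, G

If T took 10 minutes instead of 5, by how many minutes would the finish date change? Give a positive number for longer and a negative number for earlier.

As given, the longest chain is C→D→T→L = 4+10+5+9 = 28, so the finish is 28 minutes.
T lies on that path, so at 10 minutes the path becomes 33 minutes.
That remains the longest chain; total 33 minutes.
Change in finish: 33 − 28 = +5 minutes.

5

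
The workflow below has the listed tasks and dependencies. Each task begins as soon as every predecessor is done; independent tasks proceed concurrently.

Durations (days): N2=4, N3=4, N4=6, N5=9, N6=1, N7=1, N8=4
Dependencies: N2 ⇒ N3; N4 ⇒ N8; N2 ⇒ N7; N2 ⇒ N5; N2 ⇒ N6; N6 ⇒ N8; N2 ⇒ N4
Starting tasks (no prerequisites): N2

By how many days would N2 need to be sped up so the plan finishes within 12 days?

2

Current finish: 14 days; target: 12.
N2 is on every critical path, so each day cut from N2 cuts the finish by one (this holds down to a finish of 11).
Need 14 − 12 = 2 days off N2 → N2 becomes 2 days, finish becomes 12.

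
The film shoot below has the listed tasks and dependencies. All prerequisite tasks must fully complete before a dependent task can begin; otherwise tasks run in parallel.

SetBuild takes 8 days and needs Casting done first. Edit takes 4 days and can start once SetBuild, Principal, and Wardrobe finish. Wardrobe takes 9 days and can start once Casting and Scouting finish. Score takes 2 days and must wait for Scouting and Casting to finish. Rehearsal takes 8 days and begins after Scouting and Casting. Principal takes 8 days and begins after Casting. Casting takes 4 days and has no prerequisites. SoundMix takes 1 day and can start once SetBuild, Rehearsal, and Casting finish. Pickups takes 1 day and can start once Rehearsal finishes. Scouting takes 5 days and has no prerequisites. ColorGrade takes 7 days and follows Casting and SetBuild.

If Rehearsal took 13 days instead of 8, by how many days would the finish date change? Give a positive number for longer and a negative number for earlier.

Baseline: Casting→SetBuild→ColorGrade = 4+8+7 = 19 → 19 days.
The longest path through Rehearsal is only 14 days, so Rehearsal has float 5.
The critical path is still Casting→SetBuild→ColorGrade; finish is now 19 days.
Change in finish: 19 − 19 = +0 days.

0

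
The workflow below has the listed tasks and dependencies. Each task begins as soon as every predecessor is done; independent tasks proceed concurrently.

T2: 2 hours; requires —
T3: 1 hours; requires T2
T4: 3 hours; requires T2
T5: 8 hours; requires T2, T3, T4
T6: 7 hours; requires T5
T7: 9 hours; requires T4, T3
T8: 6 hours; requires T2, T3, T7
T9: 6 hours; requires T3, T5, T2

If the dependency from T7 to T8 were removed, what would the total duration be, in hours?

Before: longest chain T2→T4→T5→T6 = 2+3+8+7 = 20, finish 20.
Without T7→T8, T8's earliest start moves from 14 to 3.
After: T2→T4→T5→T6 = 2+3+8+7 = 20 → 20 hours.

20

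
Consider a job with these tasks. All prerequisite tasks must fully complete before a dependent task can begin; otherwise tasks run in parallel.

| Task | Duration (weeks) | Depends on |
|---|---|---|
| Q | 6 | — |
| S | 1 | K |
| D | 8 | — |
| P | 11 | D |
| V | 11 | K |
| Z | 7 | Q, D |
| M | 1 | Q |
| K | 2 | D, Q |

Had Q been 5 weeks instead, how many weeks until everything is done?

21

Critical path before the change: D→K→V = 8+2+11 = 21 giving 21 weeks.
The longest path through Q is only 19 weeks, so Q has float 2.
That remains the longest chain; total 21 weeks.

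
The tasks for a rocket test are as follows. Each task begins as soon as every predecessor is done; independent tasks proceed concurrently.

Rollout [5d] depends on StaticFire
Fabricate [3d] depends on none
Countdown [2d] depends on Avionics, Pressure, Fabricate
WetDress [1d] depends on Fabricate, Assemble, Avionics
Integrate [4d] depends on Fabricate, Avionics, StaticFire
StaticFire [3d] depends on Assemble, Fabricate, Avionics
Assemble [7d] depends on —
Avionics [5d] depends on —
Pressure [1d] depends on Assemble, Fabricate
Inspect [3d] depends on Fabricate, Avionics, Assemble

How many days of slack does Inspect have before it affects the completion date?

5

Assemble→StaticFire→Rollout = 7+3+5 = 15 sets the makespan at 15 days.
The longest chain containing Inspect totals 10 days.
So Inspect can slip 15 − 10 = 5 days.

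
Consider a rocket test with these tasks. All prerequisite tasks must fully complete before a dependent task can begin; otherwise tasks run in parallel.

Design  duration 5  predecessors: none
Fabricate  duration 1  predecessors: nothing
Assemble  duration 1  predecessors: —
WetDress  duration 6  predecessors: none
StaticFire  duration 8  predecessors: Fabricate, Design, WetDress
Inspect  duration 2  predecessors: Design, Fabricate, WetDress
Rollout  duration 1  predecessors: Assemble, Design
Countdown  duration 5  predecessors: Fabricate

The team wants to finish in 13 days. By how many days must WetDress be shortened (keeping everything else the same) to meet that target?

Current finish: 14 days; target: 13.
WetDress is on every critical path, so each day cut from WetDress cuts the finish by one (this holds down to a finish of 13).
Need 14 − 13 = 1 day off WetDress → WetDress becomes 5 days, finish becomes 13.

1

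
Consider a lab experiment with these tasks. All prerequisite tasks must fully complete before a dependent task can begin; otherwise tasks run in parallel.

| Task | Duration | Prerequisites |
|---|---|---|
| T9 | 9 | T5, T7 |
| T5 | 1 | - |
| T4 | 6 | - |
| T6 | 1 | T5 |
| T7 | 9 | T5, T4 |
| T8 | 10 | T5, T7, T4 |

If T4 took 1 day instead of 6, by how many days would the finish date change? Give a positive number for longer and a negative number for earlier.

-5

Critical path before the change: T4→T7→T8 = 6+9+10 = 25 giving 25 days.
Since T4 is critical, the -5 change carries straight to that chain (now 20 days).
No other chain overtakes it, so the finish is 20 days.
Change in finish: 20 − 25 = -5 days.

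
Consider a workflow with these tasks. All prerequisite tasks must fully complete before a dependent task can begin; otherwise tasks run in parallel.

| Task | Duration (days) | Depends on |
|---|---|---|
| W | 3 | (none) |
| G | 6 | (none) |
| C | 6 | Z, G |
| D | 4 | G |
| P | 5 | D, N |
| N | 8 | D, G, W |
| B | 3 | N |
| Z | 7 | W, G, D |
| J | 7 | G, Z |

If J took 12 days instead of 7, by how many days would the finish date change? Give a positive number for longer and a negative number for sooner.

The binding path is G→D→Z→J = 6+4+7+7 = 24; finish at 24 days.
Since J is critical, the +5 change carries straight to that chain (now 29 days).
The critical path is still G→D→Z→J; finish is now 29 days.
Change in finish: 29 − 24 = +5 days.

5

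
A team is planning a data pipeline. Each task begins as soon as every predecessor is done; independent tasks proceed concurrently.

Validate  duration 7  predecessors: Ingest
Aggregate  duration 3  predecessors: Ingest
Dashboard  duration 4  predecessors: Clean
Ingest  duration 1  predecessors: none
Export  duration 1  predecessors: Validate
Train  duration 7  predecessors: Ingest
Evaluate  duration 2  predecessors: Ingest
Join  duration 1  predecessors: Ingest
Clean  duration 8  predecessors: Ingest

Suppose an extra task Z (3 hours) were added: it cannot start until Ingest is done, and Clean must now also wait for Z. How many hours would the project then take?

16

Originally the project takes 13 hours.
With Z inserted, Clean now waits for max(Ingest, Z).
New critical path: Ingest→Z→Clean→Dashboard = 1+3+8+4 = 16 ⇒ 16 hours.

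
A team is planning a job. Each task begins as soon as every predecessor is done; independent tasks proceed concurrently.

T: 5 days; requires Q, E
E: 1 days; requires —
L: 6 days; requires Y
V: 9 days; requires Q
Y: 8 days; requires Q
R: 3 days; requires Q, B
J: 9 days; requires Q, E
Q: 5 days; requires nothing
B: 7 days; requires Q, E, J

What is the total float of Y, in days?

5

The longest chain is Q→J→B→R = 5+9+7+3 = 24; overall finish 24 days.
Longest path through Y: 19 days (earliest finish 13, latest finish 18).
Slack of Y = 10 − 5 = 5 days.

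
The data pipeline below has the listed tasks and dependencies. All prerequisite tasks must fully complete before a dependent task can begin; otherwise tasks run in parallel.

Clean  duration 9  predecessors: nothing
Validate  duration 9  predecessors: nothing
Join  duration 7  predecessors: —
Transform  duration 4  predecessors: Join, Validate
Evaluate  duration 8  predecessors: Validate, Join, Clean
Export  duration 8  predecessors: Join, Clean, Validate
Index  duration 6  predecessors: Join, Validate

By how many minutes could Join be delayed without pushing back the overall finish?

Clean→Evaluate = 9+8 = 17 sets the makespan at 17 minutes.
Join finishes as early as 7 and must finish by 9.
Slack of Join = 2 − 0 = 2 minutes.

2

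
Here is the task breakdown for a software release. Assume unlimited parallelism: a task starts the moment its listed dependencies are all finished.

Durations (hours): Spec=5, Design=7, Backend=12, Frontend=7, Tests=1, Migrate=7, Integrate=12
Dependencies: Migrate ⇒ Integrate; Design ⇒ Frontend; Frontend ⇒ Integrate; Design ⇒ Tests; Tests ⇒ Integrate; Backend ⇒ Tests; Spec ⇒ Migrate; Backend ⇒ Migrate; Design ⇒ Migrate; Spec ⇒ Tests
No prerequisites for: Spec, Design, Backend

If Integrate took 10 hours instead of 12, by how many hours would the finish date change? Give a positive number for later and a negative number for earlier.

Actual critical path: Backend→Migrate→Integrate = 12+7+12 = 31 ⇒ 31 hours.
Integrate is on the critical path; changing it to 10 makes that path 29 hours.
The critical path is still Backend→Migrate→Integrate; finish is now 29 hours.
Change in finish: 29 − 31 = -2 hours.

-2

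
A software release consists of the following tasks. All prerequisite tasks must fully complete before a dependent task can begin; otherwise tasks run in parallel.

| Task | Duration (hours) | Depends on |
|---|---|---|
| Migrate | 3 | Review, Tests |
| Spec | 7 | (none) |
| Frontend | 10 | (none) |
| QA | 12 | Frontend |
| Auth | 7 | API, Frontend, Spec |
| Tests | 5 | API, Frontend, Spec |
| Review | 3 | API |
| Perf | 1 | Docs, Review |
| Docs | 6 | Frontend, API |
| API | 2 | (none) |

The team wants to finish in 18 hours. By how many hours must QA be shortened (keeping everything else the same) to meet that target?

Current finish: 22 hours; target: 18.
QA is on every critical path, so each hour cut from QA cuts the finish by one (this holds down to a finish of 18).
Need 22 − 18 = 4 hours off QA → QA becomes 8 hours, finish becomes 18.

4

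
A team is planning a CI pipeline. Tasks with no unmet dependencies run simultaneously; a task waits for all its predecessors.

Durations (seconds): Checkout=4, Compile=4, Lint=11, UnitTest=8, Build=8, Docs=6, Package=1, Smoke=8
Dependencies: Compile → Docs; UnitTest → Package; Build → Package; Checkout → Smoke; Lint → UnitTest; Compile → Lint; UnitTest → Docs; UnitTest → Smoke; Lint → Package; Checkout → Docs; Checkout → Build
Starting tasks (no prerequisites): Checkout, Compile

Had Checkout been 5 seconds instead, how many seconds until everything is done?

Critical path before the change: Compile→Lint→UnitTest→Smoke = 4+11+8+8 = 31 giving 31 seconds.
The longest path through Checkout is only 13 seconds, so Checkout has float 18.
That remains the longest chain; total 31 seconds.

31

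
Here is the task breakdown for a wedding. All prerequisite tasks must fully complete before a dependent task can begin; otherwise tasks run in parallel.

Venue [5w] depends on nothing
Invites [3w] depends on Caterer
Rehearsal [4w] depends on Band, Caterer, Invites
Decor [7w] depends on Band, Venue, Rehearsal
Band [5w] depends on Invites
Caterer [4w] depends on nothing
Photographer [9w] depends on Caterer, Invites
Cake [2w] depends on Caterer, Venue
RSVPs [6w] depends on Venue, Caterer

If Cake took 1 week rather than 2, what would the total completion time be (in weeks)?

The binding path is Caterer→Invites→Band→Rehearsal→Decor = 4+3+5+4+7 = 23; finish at 23 weeks.
Cake is off the critical path — its longest chain is 7 weeks, giving 16 of slack.
The critical path is still Caterer→Invites→Band→Rehearsal→Decor; finish is now 23 weeks.

23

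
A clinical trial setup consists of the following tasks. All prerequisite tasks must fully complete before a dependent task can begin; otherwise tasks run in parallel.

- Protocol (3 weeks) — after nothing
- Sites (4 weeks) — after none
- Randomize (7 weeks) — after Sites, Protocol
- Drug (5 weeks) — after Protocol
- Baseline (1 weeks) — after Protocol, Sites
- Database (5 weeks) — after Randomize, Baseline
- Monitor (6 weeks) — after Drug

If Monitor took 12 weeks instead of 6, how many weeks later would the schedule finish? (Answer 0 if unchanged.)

4

Actual critical path: Sites→Randomize→Database = 4+7+5 = 16 ⇒ 16 weeks.
The longest path through Monitor is only 14 weeks, so Monitor has float 2.
The binding chain switches to Protocol→Drug→Monitor = 3+5+12 = 20; finish 20 weeks.
Change in finish: 20 − 16 = +4 weeks.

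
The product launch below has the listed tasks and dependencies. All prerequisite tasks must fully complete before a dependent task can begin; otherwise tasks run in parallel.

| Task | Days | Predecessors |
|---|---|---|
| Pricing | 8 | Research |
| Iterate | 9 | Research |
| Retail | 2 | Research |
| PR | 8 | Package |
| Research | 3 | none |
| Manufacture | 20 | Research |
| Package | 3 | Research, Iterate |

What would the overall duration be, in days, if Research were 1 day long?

21

The binding path is Research→Iterate→Package→PR = 3+9+3+8 = 23; finish at 23 days.
Since Research is critical, the -2 change carries straight to that chain (now 21 days).
That remains the longest chain; total 21 days.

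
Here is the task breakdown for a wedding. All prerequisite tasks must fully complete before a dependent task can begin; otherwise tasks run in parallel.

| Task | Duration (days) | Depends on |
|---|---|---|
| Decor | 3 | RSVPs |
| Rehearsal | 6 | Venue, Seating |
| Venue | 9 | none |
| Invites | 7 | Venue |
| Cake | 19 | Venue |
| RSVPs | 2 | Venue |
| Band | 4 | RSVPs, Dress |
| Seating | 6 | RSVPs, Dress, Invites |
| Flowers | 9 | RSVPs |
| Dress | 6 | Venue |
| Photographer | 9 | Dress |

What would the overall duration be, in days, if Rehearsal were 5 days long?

28

As given, the longest chain is Venue→Invites→Seating→Rehearsal = 9+7+6+6 = 28, so the finish is 28 days.
Rehearsal is on the critical path; changing it to 5 makes that path 27 days.
New critical path: Venue→Cake = 9+19 = 28 ⇒ 28 days.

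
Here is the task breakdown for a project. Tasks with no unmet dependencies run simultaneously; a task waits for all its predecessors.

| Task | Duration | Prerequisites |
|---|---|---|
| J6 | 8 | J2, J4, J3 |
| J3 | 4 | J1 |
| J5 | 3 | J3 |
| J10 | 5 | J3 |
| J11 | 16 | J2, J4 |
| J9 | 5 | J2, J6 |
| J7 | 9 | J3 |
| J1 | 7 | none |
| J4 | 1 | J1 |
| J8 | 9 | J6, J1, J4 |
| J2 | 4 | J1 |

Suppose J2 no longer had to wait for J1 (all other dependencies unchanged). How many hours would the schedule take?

Before: longest chain J1→J2→J6→J8 = 7+4+8+9 = 28, finish 28.
Without J1→J2, J2's earliest start moves from 7 to 0.
New critical path: J1→J3→J6→J8 = 7+4+8+9 = 28 ⇒ 28 hours.

28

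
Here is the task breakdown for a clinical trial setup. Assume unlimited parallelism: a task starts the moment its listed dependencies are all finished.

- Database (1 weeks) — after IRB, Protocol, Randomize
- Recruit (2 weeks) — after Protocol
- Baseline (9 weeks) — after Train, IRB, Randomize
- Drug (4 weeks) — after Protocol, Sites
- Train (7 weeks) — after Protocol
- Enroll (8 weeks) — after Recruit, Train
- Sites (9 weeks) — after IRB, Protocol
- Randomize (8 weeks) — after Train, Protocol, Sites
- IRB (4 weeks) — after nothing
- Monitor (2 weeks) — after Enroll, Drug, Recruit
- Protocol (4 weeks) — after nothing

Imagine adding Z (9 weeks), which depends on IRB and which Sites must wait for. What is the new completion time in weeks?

Originally the plan takes 30 weeks.
With Z inserted, Sites now waits for max(IRB, Protocol, Z).
New critical path: IRB→Z→Sites→Randomize→Baseline = 4+9+9+8+9 = 39 ⇒ 39 weeks.

39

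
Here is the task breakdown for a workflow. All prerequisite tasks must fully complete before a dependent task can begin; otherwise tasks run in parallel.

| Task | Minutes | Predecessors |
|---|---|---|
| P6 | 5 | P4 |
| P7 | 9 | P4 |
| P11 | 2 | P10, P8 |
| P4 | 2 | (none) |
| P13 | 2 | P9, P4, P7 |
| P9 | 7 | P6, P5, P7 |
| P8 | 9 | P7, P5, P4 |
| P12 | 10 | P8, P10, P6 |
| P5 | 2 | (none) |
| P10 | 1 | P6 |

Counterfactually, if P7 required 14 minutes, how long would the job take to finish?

35

The binding path is P4→P7→P8→P12 = 2+9+9+10 = 30; finish at 30 minutes.
P7 lies on that path, so at 14 minutes the path becomes 35 minutes.
The critical path is still P4→P7→P8→P12; finish is now 35 minutes.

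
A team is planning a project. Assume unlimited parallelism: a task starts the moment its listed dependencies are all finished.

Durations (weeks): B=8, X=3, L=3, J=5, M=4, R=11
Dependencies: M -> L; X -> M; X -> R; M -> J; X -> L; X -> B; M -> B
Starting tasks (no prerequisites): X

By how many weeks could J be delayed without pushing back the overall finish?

Critical path: X→M→B = 3+4+8 = 15, so the finish is 15 weeks.
The longest chain containing J totals 12 weeks.
Float = 15 − 12 = 3.

3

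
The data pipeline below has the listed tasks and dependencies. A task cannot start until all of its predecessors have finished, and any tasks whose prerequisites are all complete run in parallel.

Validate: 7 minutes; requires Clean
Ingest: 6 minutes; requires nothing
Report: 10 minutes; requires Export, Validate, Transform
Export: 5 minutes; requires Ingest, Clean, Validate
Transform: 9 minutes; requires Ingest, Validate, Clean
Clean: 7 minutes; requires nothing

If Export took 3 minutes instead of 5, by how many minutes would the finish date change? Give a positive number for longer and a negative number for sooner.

0

The binding path is Clean→Validate→Transform→Report = 7+7+9+10 = 33; finish at 33 minutes.
The longest path through Export is only 29 minutes, so Export has float 4.
That remains the longest chain; total 33 minutes.
Change in finish: 33 − 33 = +0 minutes.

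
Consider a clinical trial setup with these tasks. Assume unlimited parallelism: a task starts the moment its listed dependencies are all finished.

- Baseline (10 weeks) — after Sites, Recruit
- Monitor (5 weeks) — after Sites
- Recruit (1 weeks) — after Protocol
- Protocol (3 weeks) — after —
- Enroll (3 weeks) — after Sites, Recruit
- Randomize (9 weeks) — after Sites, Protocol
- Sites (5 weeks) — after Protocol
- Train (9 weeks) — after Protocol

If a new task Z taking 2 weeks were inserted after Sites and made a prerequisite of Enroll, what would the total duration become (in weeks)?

18

Originally the project takes 18 weeks.
With Z inserted, Enroll now waits for max(Sites, Recruit, Z).
New critical path: Protocol→Sites→Baseline = 3+5+10 = 18 ⇒ 18 weeks.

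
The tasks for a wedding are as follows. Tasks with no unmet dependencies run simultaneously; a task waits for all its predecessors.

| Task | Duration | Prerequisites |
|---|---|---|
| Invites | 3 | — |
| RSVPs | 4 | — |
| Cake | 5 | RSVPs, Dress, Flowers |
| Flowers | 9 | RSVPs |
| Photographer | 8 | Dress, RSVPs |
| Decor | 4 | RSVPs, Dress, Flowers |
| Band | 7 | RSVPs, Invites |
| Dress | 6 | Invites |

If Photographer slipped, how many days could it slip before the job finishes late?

1

RSVPs→Flowers→Cake = 4+9+5 = 18 sets the makespan at 18 days.
Longest path through Photographer: 17 days (earliest finish 17, latest finish 18).
Slack of Photographer = 10 − 9 = 1 day.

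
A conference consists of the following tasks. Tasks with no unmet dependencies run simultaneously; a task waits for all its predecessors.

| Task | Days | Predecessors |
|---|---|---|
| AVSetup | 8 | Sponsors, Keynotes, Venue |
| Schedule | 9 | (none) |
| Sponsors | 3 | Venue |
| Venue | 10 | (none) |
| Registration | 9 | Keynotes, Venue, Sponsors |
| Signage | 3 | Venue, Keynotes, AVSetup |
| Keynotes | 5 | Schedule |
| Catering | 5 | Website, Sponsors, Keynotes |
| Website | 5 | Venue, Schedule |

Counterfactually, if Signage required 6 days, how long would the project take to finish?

The binding path is Schedule→Keynotes→AVSetup→Signage = 9+5+8+3 = 25; finish at 25 days.
Signage lies on that path, so at 6 days the path becomes 28 days.
The critical path is still Schedule→Keynotes→AVSetup→Signage; finish is now 28 days.

28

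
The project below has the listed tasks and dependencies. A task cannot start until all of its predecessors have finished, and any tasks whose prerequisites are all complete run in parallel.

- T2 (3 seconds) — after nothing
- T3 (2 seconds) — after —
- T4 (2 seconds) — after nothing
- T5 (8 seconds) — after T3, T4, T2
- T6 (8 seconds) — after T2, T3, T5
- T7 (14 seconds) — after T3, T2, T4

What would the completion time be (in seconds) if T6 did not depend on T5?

Original critical path: T2→T5→T6 = 3+8+8 = 19 ⇒ 19 seconds.
Without T5→T6, T6's earliest start moves from 11 to 3.
The longest chain is now T2→T7 = 3+14 = 17, so the job takes 17 seconds.

17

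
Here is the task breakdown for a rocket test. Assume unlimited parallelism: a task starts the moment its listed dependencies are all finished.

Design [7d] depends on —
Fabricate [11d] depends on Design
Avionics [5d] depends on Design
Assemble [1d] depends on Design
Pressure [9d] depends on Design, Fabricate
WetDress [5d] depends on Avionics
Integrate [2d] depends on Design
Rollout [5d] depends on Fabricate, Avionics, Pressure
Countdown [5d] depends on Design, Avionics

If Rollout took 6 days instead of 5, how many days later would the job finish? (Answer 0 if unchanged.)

Baseline: Design→Fabricate→Pressure→Rollout = 7+11+9+5 = 32 → 32 days.
Rollout lies on that path, so at 6 days the path becomes 33 days.
No other chain overtakes it, so the finish is 33 days.
Change in finish: 33 − 32 = +1 days.

1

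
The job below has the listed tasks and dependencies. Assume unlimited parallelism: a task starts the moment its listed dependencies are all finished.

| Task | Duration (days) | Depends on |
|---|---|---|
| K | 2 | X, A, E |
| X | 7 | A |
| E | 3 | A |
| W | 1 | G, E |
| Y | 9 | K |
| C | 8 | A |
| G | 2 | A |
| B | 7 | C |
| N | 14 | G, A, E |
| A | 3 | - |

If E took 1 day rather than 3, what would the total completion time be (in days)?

Critical path before the change: A→X→K→Y = 3+7+2+9 = 21 giving 21 days.
E has 1 day of float (longest path through it is 20).
No other chain overtakes it, so the finish is 21 days.

21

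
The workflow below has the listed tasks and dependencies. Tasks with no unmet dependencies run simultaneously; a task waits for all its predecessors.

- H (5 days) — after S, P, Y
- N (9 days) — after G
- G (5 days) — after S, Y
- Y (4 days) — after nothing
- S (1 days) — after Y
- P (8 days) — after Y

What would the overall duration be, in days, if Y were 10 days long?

25

Critical path before the change: Y→S→G→N = 4+1+5+9 = 19 giving 19 days.
Y lies on that path, so at 10 days the path becomes 25 days.
The critical path is still Y→S→G→N; finish is now 25 days.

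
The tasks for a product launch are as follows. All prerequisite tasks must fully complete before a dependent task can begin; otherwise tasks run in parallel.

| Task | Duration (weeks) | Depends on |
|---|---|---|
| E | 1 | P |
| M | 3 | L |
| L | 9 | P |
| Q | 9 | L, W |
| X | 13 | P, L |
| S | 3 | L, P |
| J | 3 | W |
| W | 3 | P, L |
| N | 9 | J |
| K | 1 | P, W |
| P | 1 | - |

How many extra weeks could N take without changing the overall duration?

P→L→W→J→N = 1+9+3+3+9 = 25 sets the makespan at 25 weeks.
Longest path through N: 25 weeks (earliest finish 25, latest finish 25).
Float = 25 − 25 = 0.

0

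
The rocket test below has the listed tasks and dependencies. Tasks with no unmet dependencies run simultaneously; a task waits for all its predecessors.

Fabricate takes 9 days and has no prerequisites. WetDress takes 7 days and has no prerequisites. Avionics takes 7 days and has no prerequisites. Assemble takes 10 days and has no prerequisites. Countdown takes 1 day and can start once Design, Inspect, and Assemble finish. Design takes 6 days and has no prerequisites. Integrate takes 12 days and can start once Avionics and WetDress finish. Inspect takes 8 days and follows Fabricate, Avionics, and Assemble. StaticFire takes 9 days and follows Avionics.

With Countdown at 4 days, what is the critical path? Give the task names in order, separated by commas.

Assemble, Inspect, Countdown

Baseline: Assemble→Inspect→Countdown = 10+8+1 = 19 → 19 days.
Since Countdown is critical, the +3 change carries straight to that chain (now 22 days).
No other chain overtakes it, so the finish is 22 days.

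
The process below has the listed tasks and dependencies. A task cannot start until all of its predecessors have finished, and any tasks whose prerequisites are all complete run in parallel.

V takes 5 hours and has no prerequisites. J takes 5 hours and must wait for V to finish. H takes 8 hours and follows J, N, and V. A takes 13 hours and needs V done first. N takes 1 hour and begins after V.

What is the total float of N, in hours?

4

The longest chain is V→J→H = 5+5+8 = 18; overall finish 18 hours.
Longest path through N: 14 hours (earliest finish 6, latest finish 10).
Slack of N = 9 − 5 = 4 hours.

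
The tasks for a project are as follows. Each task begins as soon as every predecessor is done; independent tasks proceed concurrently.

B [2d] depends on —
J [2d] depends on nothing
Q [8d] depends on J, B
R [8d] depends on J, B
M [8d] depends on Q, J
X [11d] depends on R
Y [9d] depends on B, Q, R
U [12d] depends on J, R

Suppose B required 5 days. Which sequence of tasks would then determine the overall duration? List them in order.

The binding path is B→R→U = 2+8+12 = 22; finish at 22 days.
B is on the critical path; changing it to 5 makes that path 25 days.
That remains the longest chain; total 25 days.

B, R, U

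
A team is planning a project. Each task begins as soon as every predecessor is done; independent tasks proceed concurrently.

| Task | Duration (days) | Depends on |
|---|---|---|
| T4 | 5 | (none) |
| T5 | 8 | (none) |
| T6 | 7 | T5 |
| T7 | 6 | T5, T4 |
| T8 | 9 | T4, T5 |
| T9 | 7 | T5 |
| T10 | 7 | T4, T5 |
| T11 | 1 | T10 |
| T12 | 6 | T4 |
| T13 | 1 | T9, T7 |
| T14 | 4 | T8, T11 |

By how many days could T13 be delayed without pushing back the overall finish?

5

The longest chain is T5→T8→T14 = 8+9+4 = 21; overall finish 21 days.
The longest chain containing T13 totals 16 days.
So T13 can slip 21 − 16 = 5 days.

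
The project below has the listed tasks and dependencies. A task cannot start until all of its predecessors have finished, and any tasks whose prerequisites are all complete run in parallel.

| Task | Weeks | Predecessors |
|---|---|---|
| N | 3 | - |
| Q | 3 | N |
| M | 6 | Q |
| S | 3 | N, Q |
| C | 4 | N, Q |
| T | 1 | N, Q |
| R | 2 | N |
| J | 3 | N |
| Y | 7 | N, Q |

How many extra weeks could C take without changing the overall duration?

The longest chain is N→Q→Y = 3+3+7 = 13; overall finish 13 weeks.
C finishes as early as 10 and must finish by 13.
Slack of C = 9 − 6 = 3 weeks.

3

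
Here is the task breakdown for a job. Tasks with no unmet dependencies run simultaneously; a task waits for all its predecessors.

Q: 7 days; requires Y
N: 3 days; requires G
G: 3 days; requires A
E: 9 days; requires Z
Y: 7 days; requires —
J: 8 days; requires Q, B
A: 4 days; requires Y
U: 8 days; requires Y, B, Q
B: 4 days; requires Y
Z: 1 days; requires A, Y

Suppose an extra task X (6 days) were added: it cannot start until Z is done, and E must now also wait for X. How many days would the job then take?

Originally the job takes 22 days.
With X inserted, E now waits for max(Z, X).
New critical path: Y→A→Z→X→E = 7+4+1+6+9 = 27 ⇒ 27 days.

27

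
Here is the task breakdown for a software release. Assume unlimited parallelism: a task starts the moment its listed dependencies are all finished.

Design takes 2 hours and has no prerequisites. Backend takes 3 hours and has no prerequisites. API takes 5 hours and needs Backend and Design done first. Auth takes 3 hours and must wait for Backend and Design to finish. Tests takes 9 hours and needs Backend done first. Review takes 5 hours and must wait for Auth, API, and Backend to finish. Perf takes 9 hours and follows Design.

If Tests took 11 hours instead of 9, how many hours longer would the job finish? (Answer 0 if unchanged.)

1

As given, the longest chain is Backend→API→Review = 3+5+5 = 13, so the finish is 13 hours.
Tests is off the critical path — its longest chain is 12 hours, giving 1 of slack.
New critical path: Backend→Tests = 3+11 = 14 ⇒ 14 hours.
Change in finish: 14 − 13 = +1 hours.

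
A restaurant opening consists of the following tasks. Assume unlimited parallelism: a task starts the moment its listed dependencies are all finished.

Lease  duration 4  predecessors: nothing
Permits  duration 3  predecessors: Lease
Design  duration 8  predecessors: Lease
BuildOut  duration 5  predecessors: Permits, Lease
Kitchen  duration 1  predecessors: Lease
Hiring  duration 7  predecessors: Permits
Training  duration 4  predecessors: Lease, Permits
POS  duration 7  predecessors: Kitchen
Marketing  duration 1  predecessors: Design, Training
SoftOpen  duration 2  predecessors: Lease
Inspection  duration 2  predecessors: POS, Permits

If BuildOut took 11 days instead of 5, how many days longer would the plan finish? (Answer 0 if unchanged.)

4

Actual critical path: Lease→Permits→Hiring = 4+3+7 = 14 ⇒ 14 days.
BuildOut has 2 days of float (longest path through it is 12).
Now Lease→Permits→BuildOut = 4+3+11 = 18 is longest, so the finish becomes 18 days.
Change in finish: 18 − 14 = +4 days.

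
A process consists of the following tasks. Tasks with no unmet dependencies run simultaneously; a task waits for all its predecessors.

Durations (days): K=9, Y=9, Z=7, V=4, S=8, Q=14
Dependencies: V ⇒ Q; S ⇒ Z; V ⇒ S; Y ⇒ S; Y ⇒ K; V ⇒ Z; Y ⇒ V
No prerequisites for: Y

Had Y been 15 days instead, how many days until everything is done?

34

Actual critical path: Y→V→S→Z = 9+4+8+7 = 28 ⇒ 28 days.
Since Y is critical, the +6 change carries straight to that chain (now 34 days).
No other chain overtakes it, so the finish is 34 days.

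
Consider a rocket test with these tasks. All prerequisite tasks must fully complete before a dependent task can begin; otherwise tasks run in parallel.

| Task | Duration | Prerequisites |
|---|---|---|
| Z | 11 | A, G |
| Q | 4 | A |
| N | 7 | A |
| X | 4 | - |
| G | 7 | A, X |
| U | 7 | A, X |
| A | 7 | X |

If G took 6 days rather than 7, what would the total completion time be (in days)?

Actual critical path: X→A→G→Z = 4+7+7+11 = 29 ⇒ 29 days.
G is on the critical path; changing it to 6 makes that path 28 days.
No other chain overtakes it, so the finish is 28 days.

28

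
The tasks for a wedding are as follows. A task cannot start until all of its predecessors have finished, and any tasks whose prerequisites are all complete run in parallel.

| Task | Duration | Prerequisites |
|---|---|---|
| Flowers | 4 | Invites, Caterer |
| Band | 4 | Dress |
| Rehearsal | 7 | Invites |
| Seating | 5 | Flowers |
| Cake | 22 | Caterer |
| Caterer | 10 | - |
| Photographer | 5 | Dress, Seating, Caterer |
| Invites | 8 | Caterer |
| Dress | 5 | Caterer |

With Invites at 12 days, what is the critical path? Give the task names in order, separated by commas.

Caterer, Invites, Flowers, Seating, Photographer

Actual critical path: Caterer→Invites→Flowers→Seating→Photographer = 10+8+4+5+5 = 32 ⇒ 32 days.
Since Invites is critical, the +4 change carries straight to that chain (now 36 days).
That remains the longest chain; total 36 days.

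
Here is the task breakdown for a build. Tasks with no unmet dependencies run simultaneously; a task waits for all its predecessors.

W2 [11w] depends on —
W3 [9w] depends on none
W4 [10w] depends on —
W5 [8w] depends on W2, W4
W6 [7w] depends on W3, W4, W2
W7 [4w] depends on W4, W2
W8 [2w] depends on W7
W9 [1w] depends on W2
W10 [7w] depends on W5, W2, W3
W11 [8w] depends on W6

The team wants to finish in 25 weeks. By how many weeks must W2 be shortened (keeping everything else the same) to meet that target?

Current finish: 26 weeks; target: 25.
W2 is on every critical path, so each week cut from W2 cuts the finish by one (this holds down to a finish of 25).
Need 26 − 25 = 1 week off W2 → W2 becomes 10 weeks, finish becomes 25.

1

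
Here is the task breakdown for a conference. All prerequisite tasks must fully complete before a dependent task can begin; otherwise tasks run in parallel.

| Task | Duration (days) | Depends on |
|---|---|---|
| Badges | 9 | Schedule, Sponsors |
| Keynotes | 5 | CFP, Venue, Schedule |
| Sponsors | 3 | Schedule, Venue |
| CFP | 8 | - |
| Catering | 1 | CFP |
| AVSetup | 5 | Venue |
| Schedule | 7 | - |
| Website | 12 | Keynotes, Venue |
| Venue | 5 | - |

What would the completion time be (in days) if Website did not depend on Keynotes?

Before: longest chain CFP→Keynotes→Website = 8+5+12 = 25, finish 25.
Without Keynotes→Website, Website's earliest start moves from 13 to 5.
New critical path: Schedule→Sponsors→Badges = 7+3+9 = 19 ⇒ 19 days.

19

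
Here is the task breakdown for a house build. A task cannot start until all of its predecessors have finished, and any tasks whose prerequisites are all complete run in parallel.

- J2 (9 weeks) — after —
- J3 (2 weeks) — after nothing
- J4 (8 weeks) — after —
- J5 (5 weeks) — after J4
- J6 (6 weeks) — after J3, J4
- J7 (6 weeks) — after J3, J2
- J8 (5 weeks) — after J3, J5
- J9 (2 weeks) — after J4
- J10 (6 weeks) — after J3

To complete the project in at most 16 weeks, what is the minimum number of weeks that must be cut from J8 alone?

2

Current finish: 18 weeks; target: 16.
J8 is on every critical path, so each week cut from J8 cuts the finish by one (this holds down to a finish of 15).
Need 18 − 16 = 2 weeks off J8 → J8 becomes 3 weeks, finish becomes 16.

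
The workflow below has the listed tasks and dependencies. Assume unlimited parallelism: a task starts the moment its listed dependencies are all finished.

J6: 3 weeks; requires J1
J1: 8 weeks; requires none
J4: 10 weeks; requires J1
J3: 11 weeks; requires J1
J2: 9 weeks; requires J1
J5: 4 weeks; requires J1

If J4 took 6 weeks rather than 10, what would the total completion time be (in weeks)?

As given, the longest chain is J1→J3 = 8+11 = 19, so the finish is 19 weeks.
J4 is off the critical path — its longest chain is 18 weeks, giving 1 of slack.
The critical path is still J1→J3; finish is now 19 weeks.

19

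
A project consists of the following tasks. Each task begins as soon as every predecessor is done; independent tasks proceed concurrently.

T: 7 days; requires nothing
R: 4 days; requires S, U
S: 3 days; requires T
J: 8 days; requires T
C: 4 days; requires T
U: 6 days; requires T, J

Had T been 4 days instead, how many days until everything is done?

The binding path is T→J→U→R = 7+8+6+4 = 25; finish at 25 days.
T is on the critical path; changing it to 4 makes that path 22 days.
That remains the longest chain; total 22 days.

22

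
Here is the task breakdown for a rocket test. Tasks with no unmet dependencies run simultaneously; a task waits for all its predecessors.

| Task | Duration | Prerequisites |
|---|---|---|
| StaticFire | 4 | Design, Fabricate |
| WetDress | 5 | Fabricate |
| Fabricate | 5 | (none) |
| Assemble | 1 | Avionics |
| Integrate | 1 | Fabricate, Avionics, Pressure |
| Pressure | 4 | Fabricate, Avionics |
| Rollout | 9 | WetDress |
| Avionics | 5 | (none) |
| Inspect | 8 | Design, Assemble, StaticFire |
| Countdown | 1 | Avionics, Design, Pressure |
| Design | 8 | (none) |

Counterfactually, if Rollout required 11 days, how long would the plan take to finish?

21

Baseline: Design→StaticFire→Inspect = 8+4+8 = 20 → 20 days.
The longest path through Rollout is only 19 days, so Rollout has float 1.
Now Fabricate→WetDress→Rollout = 5+5+11 = 21 is longest, so the finish becomes 21 days.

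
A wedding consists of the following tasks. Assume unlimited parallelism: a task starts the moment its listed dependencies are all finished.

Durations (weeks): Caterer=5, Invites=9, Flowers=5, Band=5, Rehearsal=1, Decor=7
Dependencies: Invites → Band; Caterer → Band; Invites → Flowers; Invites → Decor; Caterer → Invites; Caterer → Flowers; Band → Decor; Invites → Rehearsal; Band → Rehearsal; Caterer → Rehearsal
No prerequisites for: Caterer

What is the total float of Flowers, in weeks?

7

The longest chain is Caterer→Invites→Band→Decor = 5+9+5+7 = 26; overall finish 26 weeks.
Longest path through Flowers: 19 weeks (earliest finish 19, latest finish 26).
Float = 26 − 19 = 7.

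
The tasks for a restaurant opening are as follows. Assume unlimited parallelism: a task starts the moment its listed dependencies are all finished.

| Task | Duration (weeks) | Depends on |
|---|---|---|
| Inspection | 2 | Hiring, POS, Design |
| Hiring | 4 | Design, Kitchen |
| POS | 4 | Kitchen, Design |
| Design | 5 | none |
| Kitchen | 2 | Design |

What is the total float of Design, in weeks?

Design→Kitchen→Hiring→Inspection = 5+2+4+2 = 13 sets the makespan at 13 weeks.
The longest chain containing Design totals 13 weeks.
Slack of Design = 0 − 0 = 0 weeks.

0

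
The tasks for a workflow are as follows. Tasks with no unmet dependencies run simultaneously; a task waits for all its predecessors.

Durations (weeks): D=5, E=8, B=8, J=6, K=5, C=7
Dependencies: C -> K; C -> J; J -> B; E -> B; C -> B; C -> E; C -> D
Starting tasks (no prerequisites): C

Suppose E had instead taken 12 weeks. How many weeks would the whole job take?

27

Baseline: C→E→B = 7+8+8 = 23 → 23 weeks.
E lies on that path, so at 12 weeks the path becomes 27 weeks.
That remains the longest chain; total 27 weeks.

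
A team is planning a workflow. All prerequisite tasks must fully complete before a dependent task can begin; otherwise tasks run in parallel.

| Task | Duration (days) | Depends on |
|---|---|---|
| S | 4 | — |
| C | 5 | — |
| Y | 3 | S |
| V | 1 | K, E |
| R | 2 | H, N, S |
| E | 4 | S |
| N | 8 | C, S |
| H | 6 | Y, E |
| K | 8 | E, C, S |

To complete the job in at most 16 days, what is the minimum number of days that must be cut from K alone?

Current finish: 17 days; target: 16.
K is on every critical path, so each day cut from K cuts the finish by one (this holds down to a finish of 16).
Need 17 − 16 = 1 day off K → K becomes 7 days, finish becomes 16.

1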